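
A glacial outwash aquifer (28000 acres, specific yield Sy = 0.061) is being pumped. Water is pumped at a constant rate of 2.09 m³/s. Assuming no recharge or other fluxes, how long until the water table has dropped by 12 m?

t ≈ 459 days

A = 28000 acres = 1.133 × 10^8 m²
ΔV = Sy × A × Δh = 0.061 × 1.133 × 10^8 × 12 = 8.294 × 10^7 m³
Q = 2.09 m³/s = 1.806 × 10^5 m³/d
t = ΔV / Q = 8.294 × 10^7 m³ / 1.806 × 10^5 m³/d = 459.3 d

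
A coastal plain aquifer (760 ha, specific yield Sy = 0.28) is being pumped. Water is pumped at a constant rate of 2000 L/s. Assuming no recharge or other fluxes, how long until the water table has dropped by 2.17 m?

A = 760 ha = 7.6 × 10^6 m²
ΔV = Sy × A × Δh = 0.28 × 7.6 × 10^6 × 2.17 = 4.618 × 10^6 m³
Q = 2000 L/s = 1.728 × 10^5 m³/d
t = ΔV / Q = 4.618 × 10^6 m³ / 1.728 × 10^5 m³/d = 26.72 d

t ≈ 26.7 days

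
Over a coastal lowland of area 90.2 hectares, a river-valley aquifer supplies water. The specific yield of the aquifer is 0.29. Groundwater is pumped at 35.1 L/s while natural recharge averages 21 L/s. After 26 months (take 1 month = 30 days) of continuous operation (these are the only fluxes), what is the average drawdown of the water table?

Δh ≈ 3.63 m

A = 90.2 hectares = 9.02 × 10^5 m²
Net abstraction = 35.1 − 21 = 14.1 L/s
Q_net = 14.1 L/s = 1218 m³/d
t = 26 months = 780 d
ΔV = Q × t = 1218 m³/d × 780 d = 9.502 × 10^5 m³
Δh = ΔV / (Sy × A) = 9.502 × 10^5 / (0.29 × 9.02 × 10^5) = 3.633 m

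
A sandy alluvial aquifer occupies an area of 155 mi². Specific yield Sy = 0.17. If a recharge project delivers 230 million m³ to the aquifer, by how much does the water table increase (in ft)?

A = 155 mi² = 4.014 × 10^8 m²
ΔV = 230 million m³ = 2.3 × 10^8 m³
Δh = ΔV / (Sy × A) = 2.3 × 10^8 m³ / (0.17 × 4.014 × 10^8 m²) = 3.37 m
Δh = 3.37 m = 11.06 ft

Δh ≈ 11.1 ft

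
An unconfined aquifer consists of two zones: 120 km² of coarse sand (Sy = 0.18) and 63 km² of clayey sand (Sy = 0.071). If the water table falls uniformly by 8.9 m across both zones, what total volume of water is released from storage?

A₁ = 120 km² = 1.2 × 10^8 m²; A₂ = 63 km² = 6.3 × 10^7 m²
ΔV₁ = 0.18 × 1.2 × 10^8 × 8.9 = 1.922 × 10^8 m³
ΔV₂ = 0.071 × 6.3 × 10^7 × 8.9 = 3.981 × 10^7 m³
ΔV = ΔV₁ + ΔV₂ = 2.32 × 10^8 m³

ΔV ≈ 2.32 × 10^8 m³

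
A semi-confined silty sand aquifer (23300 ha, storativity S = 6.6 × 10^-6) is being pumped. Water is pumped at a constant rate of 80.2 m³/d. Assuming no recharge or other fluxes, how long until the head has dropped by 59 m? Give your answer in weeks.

t ≈ 162 weeks

A = 23300 ha = 2.33 × 10^8 m²
ΔV = S × A × Δh = 6.6 × 10^-6 × 2.33 × 10^8 × 59 = 90730 m³
t = ΔV / Q = 90730 m³ / 80.2 m³/d = 1131 d
t = 1131 d ≈ 161.6 weeks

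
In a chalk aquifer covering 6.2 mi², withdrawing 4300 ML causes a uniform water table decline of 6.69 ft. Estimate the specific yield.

A = 6.2 mi² = 1.606 × 10^7 m²
Δh = 6.69 ft = 2.039 m
ΔV = 4300 ML = 4.3 × 10^6 m³
Sy = ΔV / (A × Δh) = 4.3 × 10^6 m³ / (1.606 × 10^7 m² × 2.039 m) = 0.1313

Sy ≈ 0.13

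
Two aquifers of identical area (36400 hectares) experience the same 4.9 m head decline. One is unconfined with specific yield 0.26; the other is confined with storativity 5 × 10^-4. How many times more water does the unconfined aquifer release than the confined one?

A = 36400 hectares = 3.64 × 10^8 m²
Unconfined: ΔV_u = Sy × A × Δh = 0.26 × 3.64 × 10^8 × 4.9 = 4.637 × 10^8 m³
Confined: ΔV_c = S × A × Δh = 5 × 10^-4 × 3.64 × 10^8 × 4.9 = 8.918 × 10^5 m³
Ratio = ΔV_u / ΔV_c = Sy / S = 0.26 / 5 × 10^-4 = 520

ΔV_u / ΔV_c ≈ 520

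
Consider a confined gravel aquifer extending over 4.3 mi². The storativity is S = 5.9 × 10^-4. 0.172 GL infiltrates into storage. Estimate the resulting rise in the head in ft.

Δh ≈ 85.9 ft

A = 4.3 mi² = 1.114 × 10^7 m²
ΔV = 0.172 GL = 1.72 × 10^5 m³
Δh = ΔV / (S × A) = 1.72 × 10^5 m³ / (5.9 × 10^-4 × 1.114 × 10^7 m²) = 26.18 m
Δh = 26.18 m = 85.88 ft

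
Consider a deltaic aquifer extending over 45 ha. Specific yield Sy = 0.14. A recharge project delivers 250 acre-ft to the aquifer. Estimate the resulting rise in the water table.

A = 45 ha = 4.5 × 10^5 m²
ΔV = 250 acre-ft = 3.084 × 10^5 m³
Δh = ΔV / (Sy × A) = 3.084 × 10^5 m³ / (0.14 × 4.5 × 10^5 m²) = 4.895 m

Δh ≈ 4.89 m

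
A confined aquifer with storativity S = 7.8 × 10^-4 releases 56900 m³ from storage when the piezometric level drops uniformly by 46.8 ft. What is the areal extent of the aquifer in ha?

Δh = 46.8 ft = 14.26 m
A = ΔV / (S × Δh) = 56900 / (7.8 × 10^-4 × 14.26) = 5.114 × 10^6 m²
A = 5.114 × 10^6 m² = 511.4 ha

A ≈ 511 ha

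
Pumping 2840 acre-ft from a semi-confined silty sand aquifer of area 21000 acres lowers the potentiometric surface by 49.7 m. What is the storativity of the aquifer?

S ≈ 8.3 × 10^-4

A = 21000 acres = 8.498 × 10^7 m²
ΔV = 2840 acre-ft = 3.503 × 10^6 m³
S = ΔV / (A × Δh) = 3.503 × 10^6 m³ / (8.498 × 10^7 m² × 49.7 m) = 8.294 × 10^-4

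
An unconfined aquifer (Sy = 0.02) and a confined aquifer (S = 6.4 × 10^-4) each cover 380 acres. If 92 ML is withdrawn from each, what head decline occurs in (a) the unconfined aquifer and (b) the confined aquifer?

A = 380 acres = 1.538 × 10^6 m²
ΔV = 92 ML = 92000 m³
Unconfined: Δh_u = ΔV/(Sy·A) = 92000/(0.02 × 1.538 × 10^6) = 2.991 m
Confined: Δh_c = ΔV/(S·A) = 92000/(6.4 × 10^-4 × 1.538 × 10^6) = 93.48 m

Δh_u ≈ 2.99 m; Δh_c ≈ 93.5 m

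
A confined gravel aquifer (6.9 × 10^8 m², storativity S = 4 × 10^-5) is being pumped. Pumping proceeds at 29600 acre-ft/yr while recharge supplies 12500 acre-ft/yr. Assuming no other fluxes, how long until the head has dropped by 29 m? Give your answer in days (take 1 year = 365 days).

t ≈ 13.9 days

ΔV = S × A × Δh = 4 × 10^-5 × 6.9 × 10^8 × 29 = 8.004 × 10^5 m³
Net withdrawal = 29600 − 12500 = 17100 acre-ft/yr = 57790 m³/d
t = ΔV / Q = 8.004 × 10^5 m³ / 57790 m³/d = 13.85 d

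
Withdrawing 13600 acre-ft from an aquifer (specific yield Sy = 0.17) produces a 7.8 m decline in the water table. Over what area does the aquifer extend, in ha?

A ≈ 1270 ha

ΔV = 13600 acre-ft = 1.678 × 10^7 m³
A = ΔV / (Sy × Δh) = 1.678 × 10^7 / (0.17 × 7.8) = 1.265 × 10^7 m²
A = 1.265 × 10^7 m² = 1265 ha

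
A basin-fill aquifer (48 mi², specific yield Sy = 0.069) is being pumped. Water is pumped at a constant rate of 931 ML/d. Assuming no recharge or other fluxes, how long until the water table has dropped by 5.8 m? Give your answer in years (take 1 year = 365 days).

A = 48 mi² = 1.243 × 10^8 m²
ΔV = Sy × A × Δh = 0.069 × 1.243 × 10^8 × 5.8 = 4.975 × 10^7 m³
Q = 931 ML/d = 9.31 × 10^5 m³/d
t = ΔV / Q = 4.975 × 10^7 m³ / 9.31 × 10^5 m³/d = 53.44 d
t = 53.44 d ≈ 0.1464 years

t ≈ 0.146 years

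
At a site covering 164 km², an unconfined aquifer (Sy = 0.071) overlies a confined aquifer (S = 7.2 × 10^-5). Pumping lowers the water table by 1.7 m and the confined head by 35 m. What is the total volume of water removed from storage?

ΔV ≈ 2.02 × 10^7 m³

A = 164 km² = 1.64 × 10^8 m²
Unconfined: ΔV_u = Sy × A × Δh_u = 0.071 × 1.64 × 10^8 × 1.7 = 1.979 × 10^7 m³
Confined: ΔV_c = S × A × Δh_c = 7.2 × 10^-5 × 1.64 × 10^8 × 35 = 4.133 × 10^5 m³
Total ΔV = 1.979 × 10^7 + 4.133 × 10^5 = 2.021 × 10^7 m³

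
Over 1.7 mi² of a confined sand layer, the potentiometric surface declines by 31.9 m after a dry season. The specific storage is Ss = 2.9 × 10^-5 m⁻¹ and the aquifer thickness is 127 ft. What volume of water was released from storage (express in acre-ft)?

b = 127 ft = 38.71 m
S = Ss × b = 2.9 × 10^-5 m⁻¹ × 38.71 m = 1.123 × 10^-3
A = 1.7 mi² = 4.403 × 10^6 m²
ΔV = S × A × Δh = 0.001123 × 4.403 × 10^6 m² × 31.9 m = 1.577 × 10^5 m³
ΔV = 1.577 × 10^5 m³ = 127.8 acre-ft

ΔV ≈ 128 acre-ft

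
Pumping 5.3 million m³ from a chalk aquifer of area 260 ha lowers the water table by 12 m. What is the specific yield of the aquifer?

Sy ≈ 0.17

A = 260 ha = 2.6 × 10^6 m²
ΔV = 5.3 million m³ = 5.3 × 10^6 m³
Sy = ΔV / (A × Δh) = 5.3 × 10^6 m³ / (2.6 × 10^6 m² × 12 m) = 0.1699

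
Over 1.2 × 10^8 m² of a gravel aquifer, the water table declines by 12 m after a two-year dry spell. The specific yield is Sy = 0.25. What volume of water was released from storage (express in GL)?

ΔV = Sy × A × Δh = 0.25 × 1.2 × 10^8 m² × 12 m = 3.6 × 10^8 m³
ΔV = 3.6 × 10^8 m³ = 360 GL

ΔV ≈ 360 GL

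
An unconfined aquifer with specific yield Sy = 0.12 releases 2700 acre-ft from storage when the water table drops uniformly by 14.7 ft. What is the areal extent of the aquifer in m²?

A ≈ 6.19 × 10^6 m²

Δh = 14.7 ft = 4.481 m
ΔV = 2700 acre-ft = 3.33 × 10^6 m³
A = ΔV / (Sy × Δh) = 3.33 × 10^6 / (0.12 × 4.481) = 6.194 × 10^6 m²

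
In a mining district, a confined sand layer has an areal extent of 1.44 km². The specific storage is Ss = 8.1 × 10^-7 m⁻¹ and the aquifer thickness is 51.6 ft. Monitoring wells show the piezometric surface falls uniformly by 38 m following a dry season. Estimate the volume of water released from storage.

ΔV ≈ 697 m³

b = 51.6 ft = 15.73 m
S = Ss × b = 8.1 × 10^-7 m⁻¹ × 15.73 m = 1.274 × 10^-5
A = 1.44 km² = 1.44 × 10^6 m²
ΔV = S × A × Δh = 1.274 × 10^-5 × 1.44 × 10^6 m² × 38 m = 697.1 m³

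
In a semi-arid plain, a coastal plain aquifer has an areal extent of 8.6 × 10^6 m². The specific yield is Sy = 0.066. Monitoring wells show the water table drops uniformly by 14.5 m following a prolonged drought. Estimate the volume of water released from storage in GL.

ΔV ≈ 8.23 GL

ΔV = Sy × A × Δh = 0.066 × 8.6 × 10^6 m² × 14.5 m = 8.23 × 10^6 m³
ΔV = 8.23 × 10^6 m³ = 8.23 GL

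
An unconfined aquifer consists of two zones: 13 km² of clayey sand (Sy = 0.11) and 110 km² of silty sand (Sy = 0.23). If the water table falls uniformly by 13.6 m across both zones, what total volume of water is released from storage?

ΔV ≈ 3.64 × 10^8 m³

A₁ = 13 km² = 1.3 × 10^7 m²; A₂ = 110 km² = 1.1 × 10^8 m²
ΔV₁ = 0.11 × 1.3 × 10^7 × 13.6 = 1.945 × 10^7 m³
ΔV₂ = 0.23 × 1.1 × 10^8 × 13.6 = 3.441 × 10^8 m³
ΔV = ΔV₁ + ΔV₂ = 3.635 × 10^8 m³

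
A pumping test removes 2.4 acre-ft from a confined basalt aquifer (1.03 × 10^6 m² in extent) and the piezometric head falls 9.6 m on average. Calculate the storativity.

ΔV = 2.4 acre-ft = 2960 m³
S = ΔV / (A × Δh) = 2960 m³ / (1.03 × 10^6 m² × 9.6 m) = 2.994 × 10^-4

S ≈ 3 × 10^-4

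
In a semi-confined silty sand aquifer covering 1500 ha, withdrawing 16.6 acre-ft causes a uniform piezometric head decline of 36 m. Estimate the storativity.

A = 1500 ha = 1.5 × 10^7 m²
ΔV = 16.6 acre-ft = 20480 m³
S = ΔV / (A × Δh) = 20480 m³ / (1.5 × 10^7 m² × 36 m) = 3.792 × 10^-5

S ≈ 3.8 × 10^-5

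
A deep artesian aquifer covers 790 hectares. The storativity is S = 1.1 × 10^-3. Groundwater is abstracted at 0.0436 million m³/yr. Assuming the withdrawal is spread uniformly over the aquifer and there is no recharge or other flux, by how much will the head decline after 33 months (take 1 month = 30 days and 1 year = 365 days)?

Δh ≈ 13.6 m

A = 790 hectares = 7.9 × 10^6 m²
Q = 0.0436 million m³/yr = 119.5 m³/d
t = 33 months = 990 d
ΔV = Q × t = 119.5 m³/d × 990 d = 1.183 × 10^5 m³
Δh = ΔV / (S × A) = 1.183 × 10^5 / (0.0011 × 7.9 × 10^6) = 13.61 m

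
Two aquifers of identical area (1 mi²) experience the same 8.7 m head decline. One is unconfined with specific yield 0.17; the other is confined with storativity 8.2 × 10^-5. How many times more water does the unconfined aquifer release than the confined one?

A = 1 mi² = 2.59 × 10^6 m²
Unconfined: ΔV_u = Sy × A × Δh = 0.17 × 2.59 × 10^6 × 8.7 = 3.831 × 10^6 m³
Confined: ΔV_c = S × A × Δh = 8.2 × 10^-5 × 2.59 × 10^6 × 8.7 = 1848 m³
Ratio = ΔV_u / ΔV_c = Sy / S = 0.17 / 8.2 × 10^-5 = 2073

ΔV_u / ΔV_c ≈ 2070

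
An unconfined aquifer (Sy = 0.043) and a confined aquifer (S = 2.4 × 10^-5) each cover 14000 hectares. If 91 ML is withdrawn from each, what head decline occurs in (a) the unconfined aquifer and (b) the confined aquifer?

A = 14000 hectares = 1.4 × 10^8 m²
ΔV = 91 ML = 91000 m³
Unconfined: Δh_u = ΔV/(Sy·A) = 91000/(0.043 × 1.4 × 10^8) = 0.01512 m
Confined: Δh_c = ΔV/(S·A) = 91000/(2.4 × 10^-5 × 1.4 × 10^8) = 27.08 m

Δh_u ≈ 0.0151 m; Δh_c ≈ 27.1 m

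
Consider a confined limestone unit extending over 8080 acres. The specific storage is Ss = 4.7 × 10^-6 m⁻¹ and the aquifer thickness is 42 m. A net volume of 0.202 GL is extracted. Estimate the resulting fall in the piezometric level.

Δh ≈ 31.3 m

S = Ss × b = 4.7 × 10^-6 m⁻¹ × 42 m = 1.974 × 10^-4
A = 8080 acres = 3.27 × 10^7 m²
ΔV = 0.202 GL = 2.02 × 10^5 m³
Δh = ΔV / (S × A) = 2.02 × 10^5 m³ / (1.974 × 10^-4 × 3.27 × 10^7 m²) = 31.3 m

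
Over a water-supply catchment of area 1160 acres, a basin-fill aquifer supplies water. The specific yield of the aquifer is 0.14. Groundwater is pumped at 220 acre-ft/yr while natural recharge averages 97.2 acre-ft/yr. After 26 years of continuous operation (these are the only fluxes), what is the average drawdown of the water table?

A = 1160 acres = 4.694 × 10^6 m²
Net abstraction = 220 − 97.2 = 122.8 acre-ft/yr
Q_net = 122.8 acre-ft/yr = 415 m³/d
t = 26 years = 9490 d
ΔV = Q × t = 415 m³/d × 9490 d = 3.938 × 10^6 m³
Δh = ΔV / (Sy × A) = 3.938 × 10^6 / (0.14 × 4.694 × 10^6) = 5.992 m

Δh ≈ 5.99 m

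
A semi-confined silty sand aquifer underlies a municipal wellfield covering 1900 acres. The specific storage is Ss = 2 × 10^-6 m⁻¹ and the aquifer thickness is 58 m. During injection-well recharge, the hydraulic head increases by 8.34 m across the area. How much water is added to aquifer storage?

S = Ss × b = 2 × 10^-6 m⁻¹ × 58 m = 1.16 × 10^-4
A = 1900 acres = 7.689 × 10^6 m²
ΔV = S × A × Δh = 1.16 × 10^-4 × 7.689 × 10^6 m² × 8.34 m = 7439 m³

ΔV ≈ 7440 m³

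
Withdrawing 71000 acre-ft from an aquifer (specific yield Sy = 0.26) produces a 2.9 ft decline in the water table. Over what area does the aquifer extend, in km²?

A ≈ 381 km²

Δh = 2.9 ft = 0.8839 m
ΔV = 71000 acre-ft = 8.758 × 10^7 m³
A = ΔV / (Sy × Δh) = 8.758 × 10^7 / (0.26 × 0.8839) = 3.811 × 10^8 m²
A = 3.811 × 10^8 m² = 381.1 km²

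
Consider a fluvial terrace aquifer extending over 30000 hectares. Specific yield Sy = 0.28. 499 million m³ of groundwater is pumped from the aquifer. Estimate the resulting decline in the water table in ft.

Δh ≈ 19.5 ft

A = 30000 hectares = 3 × 10^8 m²
ΔV = 499 million m³ = 4.99 × 10^8 m³
Δh = ΔV / (Sy × A) = 4.99 × 10^8 m³ / (0.28 × 3 × 10^8 m²) = 5.94 m
Δh = 5.94 m = 19.49 ft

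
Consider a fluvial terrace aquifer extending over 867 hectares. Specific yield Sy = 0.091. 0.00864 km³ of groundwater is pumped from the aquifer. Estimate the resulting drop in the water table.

A = 867 hectares = 8.67 × 10^6 m²
ΔV = 0.00864 km³ = 8.64 × 10^6 m³
Δh = ΔV / (Sy × A) = 8.64 × 10^6 m³ / (0.091 × 8.67 × 10^6 m²) = 10.95 m

Δh ≈ 11 m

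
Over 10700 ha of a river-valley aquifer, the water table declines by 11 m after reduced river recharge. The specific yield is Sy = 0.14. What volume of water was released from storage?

ΔV ≈ 1.65 × 10^8 m³

A = 10700 ha = 1.07 × 10^8 m²
ΔV = Sy × A × Δh = 0.14 × 1.07 × 10^8 m² × 11 m = 1.648 × 10^8 m³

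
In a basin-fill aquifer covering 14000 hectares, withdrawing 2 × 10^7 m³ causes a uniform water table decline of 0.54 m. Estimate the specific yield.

A = 14000 hectares = 1.4 × 10^8 m²
Sy = ΔV / (A × Δh) = 2 × 10^7 m³ / (1.4 × 10^8 m² × 0.54 m) = 0.2646

Sy ≈ 0.26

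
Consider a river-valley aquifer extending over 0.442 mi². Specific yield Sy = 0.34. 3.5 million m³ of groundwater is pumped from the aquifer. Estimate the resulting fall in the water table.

Δh ≈ 8.99 m

A = 0.442 mi² = 1.145 × 10^6 m²
ΔV = 3.5 million m³ = 3.5 × 10^6 m³
Δh = ΔV / (Sy × A) = 3.5 × 10^6 m³ / (0.34 × 1.145 × 10^6 m²) = 8.992 m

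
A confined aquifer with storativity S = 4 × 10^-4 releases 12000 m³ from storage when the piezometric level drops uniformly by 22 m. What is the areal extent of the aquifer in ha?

A ≈ 136 ha

A = ΔV / (S × Δh) = 12000 / (4 × 10^-4 × 22) = 1.364 × 10^6 m²
A = 1.364 × 10^6 m² = 136.4 ha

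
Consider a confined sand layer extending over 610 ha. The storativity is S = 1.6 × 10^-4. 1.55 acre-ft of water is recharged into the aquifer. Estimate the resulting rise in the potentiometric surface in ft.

Δh ≈ 6.43 ft

A = 610 ha = 6.1 × 10^6 m²
ΔV = 1.55 acre-ft = 1912 m³
Δh = ΔV / (S × A) = 1912 m³ / (1.6 × 10^-4 × 6.1 × 10^6 m²) = 1.959 m
Δh = 1.959 m = 6.427 ft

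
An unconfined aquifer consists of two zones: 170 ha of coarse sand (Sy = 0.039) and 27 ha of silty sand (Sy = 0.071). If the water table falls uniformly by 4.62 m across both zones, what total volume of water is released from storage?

A₁ = 170 ha = 1.7 × 10^6 m²; A₂ = 27 ha = 2.7 × 10^5 m²
ΔV₁ = 0.039 × 1.7 × 10^6 × 4.62 = 3.063 × 10^5 m³
ΔV₂ = 0.071 × 2.7 × 10^5 × 4.62 = 88570 m³
ΔV = ΔV₁ + ΔV₂ = 3.949 × 10^5 m³

ΔV ≈ 3.95 × 10^5 m³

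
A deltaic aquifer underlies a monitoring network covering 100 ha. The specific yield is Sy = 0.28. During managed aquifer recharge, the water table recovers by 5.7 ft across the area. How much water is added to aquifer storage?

A = 100 ha = 1 × 10^6 m²
Δh = 5.7 ft = 1.737 m
ΔV = Sy × A × Δh = 0.28 × 1 × 10^6 m² × 1.737 m = 4.865 × 10^5 m³

ΔV ≈ 4.86 × 10^5 m³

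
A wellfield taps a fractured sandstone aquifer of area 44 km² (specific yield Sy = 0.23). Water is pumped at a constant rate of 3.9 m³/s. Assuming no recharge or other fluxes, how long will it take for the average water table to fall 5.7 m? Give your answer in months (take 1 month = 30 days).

t ≈ 5.71 months

A = 44 km² = 4.4 × 10^7 m²
ΔV = Sy × A × Δh = 0.23 × 4.4 × 10^7 × 5.7 = 5.768 × 10^7 m³
Q = 3.9 m³/s = 3.37 × 10^5 m³/d
t = ΔV / Q = 5.768 × 10^7 m³ / 3.37 × 10^5 m³/d = 171.2 d
t = 171.2 d ≈ 5.706 months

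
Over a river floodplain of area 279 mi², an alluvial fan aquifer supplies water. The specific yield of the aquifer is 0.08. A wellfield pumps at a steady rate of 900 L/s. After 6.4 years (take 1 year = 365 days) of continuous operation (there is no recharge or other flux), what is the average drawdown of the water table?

Δh ≈ 3.14 m

A = 279 mi² = 7.226 × 10^8 m²
Q = 900 L/s = 77760 m³/d
t = 6.4 years = 2336 d
ΔV = Q × t = 77760 m³/d × 2336 d = 1.816 × 10^8 m³
Δh = ΔV / (Sy × A) = 1.816 × 10^8 / (0.08 × 7.226 × 10^8) = 3.142 m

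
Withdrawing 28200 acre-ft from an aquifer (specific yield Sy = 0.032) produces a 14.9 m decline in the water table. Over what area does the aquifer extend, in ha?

ΔV = 28200 acre-ft = 3.478 × 10^7 m³
A = ΔV / (Sy × Δh) = 3.478 × 10^7 / (0.032 × 14.9) = 7.295 × 10^7 m²
A = 7.295 × 10^7 m² = 7295 ha

A ≈ 7300 ha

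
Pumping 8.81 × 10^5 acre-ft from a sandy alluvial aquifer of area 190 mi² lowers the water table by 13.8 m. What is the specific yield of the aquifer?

A = 190 mi² = 4.921 × 10^8 m²
ΔV = 8.81 × 10^5 acre-ft = 1.087 × 10^9 m³
Sy = ΔV / (A × Δh) = 1.087 × 10^9 m³ / (4.921 × 10^8 m² × 13.8 m) = 0.16

Sy ≈ 0.16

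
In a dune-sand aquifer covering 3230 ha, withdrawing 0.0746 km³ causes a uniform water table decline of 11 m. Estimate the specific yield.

Sy ≈ 0.21

A = 3230 ha = 3.23 × 10^7 m²
ΔV = 0.0746 km³ = 7.46 × 10^7 m³
Sy = ΔV / (A × Δh) = 7.46 × 10^7 m³ / (3.23 × 10^7 m² × 11 m) = 0.21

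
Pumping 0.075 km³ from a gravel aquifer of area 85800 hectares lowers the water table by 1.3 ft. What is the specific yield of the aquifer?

A = 85800 hectares = 8.58 × 10^8 m²
Δh = 1.3 ft = 0.3962 m
ΔV = 0.075 km³ = 7.5 × 10^7 m³
Sy = ΔV / (A × Δh) = 7.5 × 10^7 m³ / (8.58 × 10^8 m² × 0.3962 m) = 0.2206

Sy ≈ 0.22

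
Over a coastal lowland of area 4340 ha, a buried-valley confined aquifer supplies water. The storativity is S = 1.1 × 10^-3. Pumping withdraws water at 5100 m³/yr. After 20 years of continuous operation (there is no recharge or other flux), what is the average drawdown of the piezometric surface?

A = 4340 ha = 4.34 × 10^7 m²
Q = 5100 m³/yr = 13.97 m³/d
t = 20 years = 7300 d
ΔV = Q × t = 13.97 m³/d × 7300 d = 1.02 × 10^5 m³
Δh = ΔV / (S × A) = 1.02 × 10^5 / (0.0011 × 4.34 × 10^7) = 2.137 m

Δh ≈ 2.14 m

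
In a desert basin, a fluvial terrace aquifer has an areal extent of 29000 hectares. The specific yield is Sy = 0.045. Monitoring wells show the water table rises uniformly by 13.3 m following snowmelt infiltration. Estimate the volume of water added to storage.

A = 29000 hectares = 2.9 × 10^8 m²
ΔV = Sy × A × Δh = 0.045 × 2.9 × 10^8 m² × 13.3 m = 1.736 × 10^8 m³

ΔV ≈ 1.74 × 10^8 m³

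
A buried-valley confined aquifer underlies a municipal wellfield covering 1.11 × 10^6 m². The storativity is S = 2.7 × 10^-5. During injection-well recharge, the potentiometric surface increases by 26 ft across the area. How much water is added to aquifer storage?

Δh = 26 ft = 7.925 m
ΔV = S × A × Δh = 2.7 × 10^-5 × 1.11 × 10^6 m² × 7.925 m = 237.5 m³

ΔV ≈ 238 m³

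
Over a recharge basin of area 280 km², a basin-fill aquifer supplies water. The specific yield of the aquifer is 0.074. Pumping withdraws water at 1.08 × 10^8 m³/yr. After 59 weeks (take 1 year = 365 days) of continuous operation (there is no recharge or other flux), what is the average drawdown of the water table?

Δh ≈ 5.9 m

A = 280 km² = 2.8 × 10^8 m²
Q = 1.08 × 10^8 m³/yr = 2.959 × 10^5 m³/d
t = 59 weeks = 413 d
ΔV = Q × t = 2.959 × 10^5 m³/d × 413 d = 1.222 × 10^8 m³
Δh = ΔV / (Sy × A) = 1.222 × 10^8 / (0.074 × 2.8 × 10^8) = 5.898 m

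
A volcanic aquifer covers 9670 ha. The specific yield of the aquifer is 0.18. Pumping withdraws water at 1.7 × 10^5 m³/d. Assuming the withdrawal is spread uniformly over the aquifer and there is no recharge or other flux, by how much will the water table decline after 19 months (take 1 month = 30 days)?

Δh ≈ 5.57 m

A = 9670 ha = 9.67 × 10^7 m²
t = 19 months = 570 d
ΔV = Q × t = 1.7 × 10^5 m³/d × 570 d = 9.69 × 10^7 m³
Δh = ΔV / (Sy × A) = 9.69 × 10^7 / (0.18 × 9.67 × 10^7) = 5.567 m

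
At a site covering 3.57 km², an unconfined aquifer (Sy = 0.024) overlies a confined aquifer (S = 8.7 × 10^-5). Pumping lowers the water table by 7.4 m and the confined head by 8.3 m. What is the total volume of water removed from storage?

ΔV ≈ 6.37 × 10^5 m³

A = 3.57 km² = 3.57 × 10^6 m²
Unconfined: ΔV_u = Sy × A × Δh_u = 0.024 × 3.57 × 10^6 × 7.4 = 6.34 × 10^5 m³
Confined: ΔV_c = S × A × Δh_c = 8.7 × 10^-5 × 3.57 × 10^6 × 8.3 = 2578 m³
Total ΔV = 6.34 × 10^5 + 2578 = 6.366 × 10^5 m³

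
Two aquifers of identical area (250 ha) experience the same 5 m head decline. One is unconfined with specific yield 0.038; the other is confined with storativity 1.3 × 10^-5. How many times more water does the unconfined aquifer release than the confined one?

A = 250 ha = 2.5 × 10^6 m²
Unconfined: ΔV_u = Sy × A × Δh = 0.038 × 2.5 × 10^6 × 5 = 4.75 × 10^5 m³
Confined: ΔV_c = S × A × Δh = 1.3 × 10^-5 × 2.5 × 10^6 × 5 = 162.5 m³
Ratio = ΔV_u / ΔV_c = Sy / S = 0.038 / 1.3 × 10^-5 = 2923

ΔV_u / ΔV_c ≈ 2920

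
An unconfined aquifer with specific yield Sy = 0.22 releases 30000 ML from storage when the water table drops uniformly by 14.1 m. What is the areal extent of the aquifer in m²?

A ≈ 9.67 × 10^6 m²

ΔV = 30000 ML = 3 × 10^7 m³
A = ΔV / (Sy × Δh) = 3 × 10^7 / (0.22 × 14.1) = 9.671 × 10^6 m²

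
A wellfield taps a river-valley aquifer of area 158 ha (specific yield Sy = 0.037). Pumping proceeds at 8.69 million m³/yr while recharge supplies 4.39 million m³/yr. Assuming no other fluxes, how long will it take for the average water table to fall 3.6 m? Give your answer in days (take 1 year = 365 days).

t ≈ 17.9 days

A = 158 ha = 1.58 × 10^6 m²
ΔV = Sy × A × Δh = 0.037 × 1.58 × 10^6 × 3.6 = 2.105 × 10^5 m³
Net withdrawal = 8.69 − 4.39 = 4.3 million m³/yr = 11780 m³/d
t = ΔV / Q = 2.105 × 10^5 m³ / 11780 m³/d = 17.86 d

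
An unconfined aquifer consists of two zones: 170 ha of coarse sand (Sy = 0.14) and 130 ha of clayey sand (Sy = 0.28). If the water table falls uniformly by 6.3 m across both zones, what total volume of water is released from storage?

ΔV ≈ 3.79 × 10^6 m³

A₁ = 170 ha = 1.7 × 10^6 m²; A₂ = 130 ha = 1.3 × 10^6 m²
ΔV₁ = 0.14 × 1.7 × 10^6 × 6.3 = 1.499 × 10^6 m³
ΔV₂ = 0.28 × 1.3 × 10^6 × 6.3 = 2.293 × 10^6 m³
ΔV = ΔV₁ + ΔV₂ = 3.793 × 10^6 m³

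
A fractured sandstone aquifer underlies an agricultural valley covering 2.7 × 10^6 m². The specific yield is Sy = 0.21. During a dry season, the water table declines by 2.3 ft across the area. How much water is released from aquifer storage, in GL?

Δh = 2.3 ft = 0.701 m
ΔV = Sy × A × Δh = 0.21 × 2.7 × 10^6 m² × 0.701 m = 3.975 × 10^5 m³
ΔV = 3.975 × 10^5 m³ = 0.3975 GL

ΔV ≈ 0.397 GL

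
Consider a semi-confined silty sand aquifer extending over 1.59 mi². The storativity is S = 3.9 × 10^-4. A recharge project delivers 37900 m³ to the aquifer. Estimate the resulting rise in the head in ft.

Δh ≈ 77.4 ft

A = 1.59 mi² = 4.118 × 10^6 m²
Δh = ΔV / (S × A) = 37900 m³ / (3.9 × 10^-4 × 4.118 × 10^6 m²) = 23.6 m
Δh = 23.6 m = 77.42 ft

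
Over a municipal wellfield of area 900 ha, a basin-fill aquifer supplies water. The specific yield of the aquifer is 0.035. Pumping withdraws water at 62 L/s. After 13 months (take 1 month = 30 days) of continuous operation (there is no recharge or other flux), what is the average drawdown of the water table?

Δh ≈ 6.63 m

A = 900 ha = 9 × 10^6 m²
Q = 62 L/s = 5357 m³/d
t = 13 months = 390 d
ΔV = Q × t = 5357 m³/d × 390 d = 2.089 × 10^6 m³
Δh = ΔV / (Sy × A) = 2.089 × 10^6 / (0.035 × 9 × 10^6) = 6.632 m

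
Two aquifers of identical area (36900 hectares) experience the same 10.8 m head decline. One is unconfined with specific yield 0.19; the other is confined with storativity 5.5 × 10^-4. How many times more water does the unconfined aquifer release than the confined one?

A = 36900 hectares = 3.69 × 10^8 m²
Unconfined: ΔV_u = Sy × A × Δh = 0.19 × 3.69 × 10^8 × 10.8 = 7.572 × 10^8 m³
Confined: ΔV_c = S × A × Δh = 5.5 × 10^-4 × 3.69 × 10^8 × 10.8 = 2.192 × 10^6 m³
Ratio = ΔV_u / ΔV_c = Sy / S = 0.19 / 5.5 × 10^-4 = 345.5

ΔV_u / ΔV_c ≈ 345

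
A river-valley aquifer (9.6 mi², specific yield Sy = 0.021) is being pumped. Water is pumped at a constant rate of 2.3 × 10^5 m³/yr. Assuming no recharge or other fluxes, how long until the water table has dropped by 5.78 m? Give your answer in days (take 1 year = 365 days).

t ≈ 4790 days

A = 9.6 mi² = 2.486 × 10^7 m²
ΔV = Sy × A × Δh = 0.021 × 2.486 × 10^7 × 5.78 = 3.018 × 10^6 m³
Q = 2.3 × 10^5 m³/yr = 630.1 m³/d
t = ΔV / Q = 3.018 × 10^6 m³ / 630.1 m³/d = 4789 d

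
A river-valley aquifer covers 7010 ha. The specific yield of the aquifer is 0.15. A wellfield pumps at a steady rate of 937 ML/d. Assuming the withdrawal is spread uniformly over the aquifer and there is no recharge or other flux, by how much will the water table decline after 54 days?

A = 7010 ha = 7.01 × 10^7 m²
Q = 937 ML/d = 9.37 × 10^5 m³/d
ΔV = Q × t = 9.37 × 10^5 m³/d × 54 d = 5.06 × 10^7 m³
Δh = ΔV / (Sy × A) = 5.06 × 10^7 / (0.15 × 7.01 × 10^7) = 4.812 m

Δh ≈ 4.81 m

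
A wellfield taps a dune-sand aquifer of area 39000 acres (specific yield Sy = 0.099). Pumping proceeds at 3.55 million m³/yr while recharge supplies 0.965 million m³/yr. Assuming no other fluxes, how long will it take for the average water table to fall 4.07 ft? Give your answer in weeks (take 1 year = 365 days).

t ≈ 391 weeks

A = 39000 acres = 1.578 × 10^8 m²
Δh = 4.07 ft = 1.241 m
ΔV = Sy × A × Δh = 0.099 × 1.578 × 10^8 × 1.241 = 1.938 × 10^7 m³
Net withdrawal = 3.55 − 0.965 = 2.585 million m³/yr = 7082 m³/d
t = ΔV / Q = 1.938 × 10^7 m³ / 7082 m³/d = 2737 d
t = 2737 d ≈ 391 weeks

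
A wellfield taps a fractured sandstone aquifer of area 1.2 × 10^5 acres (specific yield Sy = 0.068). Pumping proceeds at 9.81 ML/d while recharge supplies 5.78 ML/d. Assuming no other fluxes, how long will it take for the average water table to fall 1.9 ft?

t ≈ 4750 days

A = 1.2 × 10^5 acres = 4.856 × 10^8 m²
Δh = 1.9 ft = 0.5791 m
ΔV = Sy × A × Δh = 0.068 × 4.856 × 10^8 × 0.5791 = 1.912 × 10^7 m³
Net withdrawal = 9.81 − 5.78 = 4.03 ML/d = 4030 m³/d
t = ΔV / Q = 1.912 × 10^7 m³ / 4030 m³/d = 4745 d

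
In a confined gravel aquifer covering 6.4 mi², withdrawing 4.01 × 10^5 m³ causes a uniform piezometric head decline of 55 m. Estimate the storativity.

A = 6.4 mi² = 1.658 × 10^7 m²
S = ΔV / (A × Δh) = 4.01 × 10^5 m³ / (1.658 × 10^7 m² × 55 m) = 4.398 × 10^-4

S ≈ 4.4 × 10^-4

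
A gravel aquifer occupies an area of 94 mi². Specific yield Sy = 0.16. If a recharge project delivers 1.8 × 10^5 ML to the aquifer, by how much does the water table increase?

A = 94 mi² = 2.435 × 10^8 m²
ΔV = 1.8 × 10^5 ML = 1.8 × 10^8 m³
Δh = ΔV / (Sy × A) = 1.8 × 10^8 m³ / (0.16 × 2.435 × 10^8 m²) = 4.621 m

Δh ≈ 4.62 m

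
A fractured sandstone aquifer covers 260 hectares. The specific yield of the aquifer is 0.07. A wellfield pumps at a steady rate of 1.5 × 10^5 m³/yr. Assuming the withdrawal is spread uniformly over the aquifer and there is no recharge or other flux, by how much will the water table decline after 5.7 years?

Δh ≈ 4.7 m

A = 260 hectares = 2.6 × 10^6 m²
Q = 1.5 × 10^5 m³/yr = 411 m³/d
t = 5.7 years = 2080 d
ΔV = Q × t = 411 m³/d × 2080 d = 8.55 × 10^5 m³
Δh = ΔV / (Sy × A) = 8.55 × 10^5 / (0.07 × 2.6 × 10^6) = 4.698 m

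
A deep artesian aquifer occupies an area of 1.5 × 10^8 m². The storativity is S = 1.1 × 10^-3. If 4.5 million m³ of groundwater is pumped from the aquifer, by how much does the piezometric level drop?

Δh ≈ 27.3 m

ΔV = 4.5 million m³ = 4.5 × 10^6 m³
Δh = ΔV / (S × A) = 4.5 × 10^6 m³ / (0.0011 × 1.5 × 10^8 m²) = 27.27 m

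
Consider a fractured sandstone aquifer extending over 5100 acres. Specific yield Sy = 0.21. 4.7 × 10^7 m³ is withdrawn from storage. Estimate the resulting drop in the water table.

Δh ≈ 10.8 m

A = 5100 acres = 2.064 × 10^7 m²
Δh = ΔV / (Sy × A) = 4.7 × 10^7 m³ / (0.21 × 2.064 × 10^7 m²) = 10.84 m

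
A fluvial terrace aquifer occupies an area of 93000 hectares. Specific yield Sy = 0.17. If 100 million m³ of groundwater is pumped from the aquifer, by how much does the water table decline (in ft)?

A = 93000 hectares = 9.3 × 10^8 m²
ΔV = 100 million m³ = 1 × 10^8 m³
Δh = ΔV / (Sy × A) = 1 × 10^8 m³ / (0.17 × 9.3 × 10^8 m²) = 0.6325 m
Δh = 0.6325 m = 2.075 ft

Δh ≈ 2.08 ft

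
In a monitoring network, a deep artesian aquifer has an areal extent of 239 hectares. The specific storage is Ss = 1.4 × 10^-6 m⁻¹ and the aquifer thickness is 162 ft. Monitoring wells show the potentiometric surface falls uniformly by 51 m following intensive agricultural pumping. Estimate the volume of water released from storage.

ΔV ≈ 8430 m³

b = 162 ft = 49.38 m
S = Ss × b = 1.4 × 10^-6 m⁻¹ × 49.38 m = 6.913 × 10^-5
A = 239 hectares = 2.39 × 10^6 m²
ΔV = S × A × Δh = 6.913 × 10^-5 × 2.39 × 10^6 m² × 51 m = 8426 m³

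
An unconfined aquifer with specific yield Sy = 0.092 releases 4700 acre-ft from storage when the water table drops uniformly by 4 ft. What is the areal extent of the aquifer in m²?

A ≈ 5.17 × 10^7 m²

Δh = 4 ft = 1.219 m
ΔV = 4700 acre-ft = 5.797 × 10^6 m³
A = ΔV / (Sy × Δh) = 5.797 × 10^6 / (0.092 × 1.219) = 5.169 × 10^7 m²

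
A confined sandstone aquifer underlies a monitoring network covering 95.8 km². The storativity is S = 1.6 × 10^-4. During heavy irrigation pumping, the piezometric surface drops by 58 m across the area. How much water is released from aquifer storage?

ΔV ≈ 8.89 × 10^5 m³

A = 95.8 km² = 9.58 × 10^7 m²
ΔV = S × A × Δh = 1.6 × 10^-4 × 9.58 × 10^7 m² × 58 m = 8.89 × 10^5 m³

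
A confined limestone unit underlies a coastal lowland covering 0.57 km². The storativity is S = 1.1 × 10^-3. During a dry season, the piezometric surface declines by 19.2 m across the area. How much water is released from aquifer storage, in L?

ΔV ≈ 1.2 × 10^7 L

A = 0.57 km² = 5.7 × 10^5 m²
ΔV = S × A × Δh = 0.0011 × 5.7 × 10^5 m² × 19.2 m = 12040 m³
ΔV = 12040 m³ = 1.204 × 10^7 L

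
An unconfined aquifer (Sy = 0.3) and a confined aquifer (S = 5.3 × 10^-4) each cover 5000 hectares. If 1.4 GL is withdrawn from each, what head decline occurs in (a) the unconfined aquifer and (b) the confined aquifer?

A = 5000 hectares = 5 × 10^7 m²
ΔV = 1.4 GL = 1.4 × 10^6 m³
Unconfined: Δh_u = ΔV/(Sy·A) = 1.4 × 10^6/(0.3 × 5 × 10^7) = 0.09333 m
Confined: Δh_c = ΔV/(S·A) = 1.4 × 10^6/(5.3 × 10^-4 × 5 × 10^7) = 52.83 m

Δh_u ≈ 0.0933 m; Δh_c ≈ 52.8 m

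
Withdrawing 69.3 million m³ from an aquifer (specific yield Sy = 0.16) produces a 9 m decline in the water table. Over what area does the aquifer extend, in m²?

A ≈ 4.81 × 10^7 m²

ΔV = 69.3 million m³ = 6.93 × 10^7 m³
A = ΔV / (Sy × Δh) = 6.93 × 10^7 / (0.16 × 9) = 4.812 × 10^7 m²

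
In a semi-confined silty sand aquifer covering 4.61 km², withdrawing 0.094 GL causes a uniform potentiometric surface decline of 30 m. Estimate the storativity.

S ≈ 6.8 × 10^-4

A = 4.61 km² = 4.61 × 10^6 m²
ΔV = 0.094 GL = 94000 m³
S = ΔV / (A × Δh) = 94000 m³ / (4.61 × 10^6 m² × 30 m) = 6.797 × 10^-4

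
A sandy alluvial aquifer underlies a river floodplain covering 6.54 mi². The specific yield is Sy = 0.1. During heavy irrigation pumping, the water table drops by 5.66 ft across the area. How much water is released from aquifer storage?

A = 6.54 mi² = 1.694 × 10^7 m²
Δh = 5.66 ft = 1.725 m
ΔV = Sy × A × Δh = 0.1 × 1.694 × 10^7 m² × 1.725 m = 2.922 × 10^6 m³

ΔV ≈ 2.92 × 10^6 m³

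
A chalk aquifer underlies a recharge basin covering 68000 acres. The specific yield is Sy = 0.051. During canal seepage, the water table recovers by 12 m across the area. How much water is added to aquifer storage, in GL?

A = 68000 acres = 2.752 × 10^8 m²
ΔV = Sy × A × Δh = 0.051 × 2.752 × 10^8 m² × 12 m = 1.684 × 10^8 m³
ΔV = 1.684 × 10^8 m³ = 168.4 GL

ΔV ≈ 168 GL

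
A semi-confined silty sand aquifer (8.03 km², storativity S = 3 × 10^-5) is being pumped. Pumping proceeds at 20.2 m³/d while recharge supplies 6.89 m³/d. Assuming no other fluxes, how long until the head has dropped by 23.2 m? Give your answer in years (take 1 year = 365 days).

t ≈ 1.15 years

A = 8.03 km² = 8.03 × 10^6 m²
ΔV = S × A × Δh = 3 × 10^-5 × 8.03 × 10^6 × 23.2 = 5589 m³
Net withdrawal = 20.2 − 6.89 = 13.31 m³/d
t = ΔV / Q = 5589 m³ / 13.31 m³/d = 419.9 d
t = 419.9 d ≈ 1.15 years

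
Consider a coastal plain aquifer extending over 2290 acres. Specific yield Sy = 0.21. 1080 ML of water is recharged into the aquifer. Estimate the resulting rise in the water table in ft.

Δh ≈ 1.82 ft

A = 2290 acres = 9.267 × 10^6 m²
ΔV = 1080 ML = 1.08 × 10^6 m³
Δh = ΔV / (Sy × A) = 1.08 × 10^6 m³ / (0.21 × 9.267 × 10^6 m²) = 0.5549 m
Δh = 0.5549 m = 1.821 ft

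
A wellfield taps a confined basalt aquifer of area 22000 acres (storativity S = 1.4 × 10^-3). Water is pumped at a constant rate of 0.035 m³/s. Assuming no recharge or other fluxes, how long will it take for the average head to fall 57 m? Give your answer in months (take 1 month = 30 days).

A = 22000 acres = 8.903 × 10^7 m²
ΔV = S × A × Δh = 0.0014 × 8.903 × 10^7 × 57 = 7.105 × 10^6 m³
Q = 0.035 m³/s = 3024 m³/d
t = ΔV / Q = 7.105 × 10^6 m³ / 3024 m³/d = 2349 d
t = 2349 d ≈ 78.31 months

t ≈ 78.3 months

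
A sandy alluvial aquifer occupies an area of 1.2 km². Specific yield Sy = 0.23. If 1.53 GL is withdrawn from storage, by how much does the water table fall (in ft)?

A = 1.2 km² = 1.2 × 10^6 m²
ΔV = 1.53 GL = 1.53 × 10^6 m³
Δh = ΔV / (Sy × A) = 1.53 × 10^6 m³ / (0.23 × 1.2 × 10^6 m²) = 5.543 m
Δh = 5.543 m = 18.19 ft

Δh ≈ 18.2 ft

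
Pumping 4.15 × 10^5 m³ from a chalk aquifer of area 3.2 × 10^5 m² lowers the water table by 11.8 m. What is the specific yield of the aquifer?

Sy = ΔV / (A × Δh) = 4.15 × 10^5 m³ / (3.2 × 10^5 m² × 11.8 m) = 0.1099

Sy ≈ 0.11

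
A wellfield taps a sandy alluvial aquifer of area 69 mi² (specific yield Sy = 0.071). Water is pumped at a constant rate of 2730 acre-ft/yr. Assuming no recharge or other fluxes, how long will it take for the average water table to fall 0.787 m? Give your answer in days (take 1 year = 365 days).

t ≈ 1080 days

A = 69 mi² = 1.787 × 10^8 m²
ΔV = Sy × A × Δh = 0.071 × 1.787 × 10^8 × 0.787 = 9.986 × 10^6 m³
Q = 2730 acre-ft/yr = 9226 m³/d
t = ΔV / Q = 9.986 × 10^6 m³ / 9226 m³/d = 1082 d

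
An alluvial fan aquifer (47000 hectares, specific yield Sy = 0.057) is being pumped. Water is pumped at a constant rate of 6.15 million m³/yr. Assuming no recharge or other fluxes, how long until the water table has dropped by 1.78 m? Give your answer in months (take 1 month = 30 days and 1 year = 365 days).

A = 47000 hectares = 4.7 × 10^8 m²
ΔV = Sy × A × Δh = 0.057 × 4.7 × 10^8 × 1.78 = 4.769 × 10^7 m³
Q = 6.15 million m³/yr = 16850 m³/d
t = ΔV / Q = 4.769 × 10^7 m³ / 16850 m³/d = 2830 d
t = 2830 d ≈ 94.34 months

t ≈ 94.3 months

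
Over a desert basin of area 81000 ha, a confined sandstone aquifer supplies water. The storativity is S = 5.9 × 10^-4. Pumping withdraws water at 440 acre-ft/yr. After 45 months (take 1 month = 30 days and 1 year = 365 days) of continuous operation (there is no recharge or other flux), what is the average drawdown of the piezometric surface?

Δh ≈ 4.2 m

A = 81000 ha = 8.1 × 10^8 m²
Q = 440 acre-ft/yr = 1487 m³/d
t = 45 months = 1350 d
ΔV = Q × t = 1487 m³/d × 1350 d = 2.007 × 10^6 m³
Δh = ΔV / (S × A) = 2.007 × 10^6 / (5.9 × 10^-4 × 8.1 × 10^8) = 4.2 m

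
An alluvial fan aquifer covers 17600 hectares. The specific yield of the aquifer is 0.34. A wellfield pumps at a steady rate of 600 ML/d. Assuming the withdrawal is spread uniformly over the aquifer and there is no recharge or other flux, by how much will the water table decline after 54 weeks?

A = 17600 hectares = 1.76 × 10^8 m²
Q = 600 ML/d = 6 × 10^5 m³/d
t = 54 weeks = 378 d
ΔV = Q × t = 6 × 10^5 m³/d × 378 d = 2.268 × 10^8 m³
Δh = ΔV / (Sy × A) = 2.268 × 10^8 / (0.34 × 1.76 × 10^8) = 3.79 m

Δh ≈ 3.79 m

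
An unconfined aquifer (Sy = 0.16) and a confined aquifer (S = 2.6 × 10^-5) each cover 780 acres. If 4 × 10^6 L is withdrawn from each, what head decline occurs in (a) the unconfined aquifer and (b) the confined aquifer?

Δh_u ≈ 0.00792 m; Δh_c ≈ 48.7 m

A = 780 acres = 3.157 × 10^6 m²
ΔV = 4 × 10^6 L = 4000 m³
Unconfined: Δh_u = ΔV/(Sy·A) = 4000/(0.16 × 3.157 × 10^6) = 0.00792 m
Confined: Δh_c = ΔV/(S·A) = 4000/(2.6 × 10^-5 × 3.157 × 10^6) = 48.74 m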